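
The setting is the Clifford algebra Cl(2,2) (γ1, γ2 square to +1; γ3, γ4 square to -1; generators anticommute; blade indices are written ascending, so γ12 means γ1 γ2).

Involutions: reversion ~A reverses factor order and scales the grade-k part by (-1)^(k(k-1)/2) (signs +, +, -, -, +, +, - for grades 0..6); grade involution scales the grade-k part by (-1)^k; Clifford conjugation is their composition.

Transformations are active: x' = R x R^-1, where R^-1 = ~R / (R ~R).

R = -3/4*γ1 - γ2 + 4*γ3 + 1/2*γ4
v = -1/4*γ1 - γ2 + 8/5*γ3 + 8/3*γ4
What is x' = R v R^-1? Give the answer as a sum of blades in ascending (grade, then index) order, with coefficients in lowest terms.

~R = -3/4*γ1 - γ2 + 4*γ3 + 1/2*γ4, and R ~R = -235/16, so R^-1 = ~R / (-235/16).
R v = -1571/240 + 1/2*γ12 - 1/5*γ13 - 15/8*γ14 + 12/5*γ23 - 13/6*γ24 + 148/15*γ34
Answer: -1967/4700*γ1 + 383/3525*γ2 + 6928/3525*γ3 - 7829/3525*γ4


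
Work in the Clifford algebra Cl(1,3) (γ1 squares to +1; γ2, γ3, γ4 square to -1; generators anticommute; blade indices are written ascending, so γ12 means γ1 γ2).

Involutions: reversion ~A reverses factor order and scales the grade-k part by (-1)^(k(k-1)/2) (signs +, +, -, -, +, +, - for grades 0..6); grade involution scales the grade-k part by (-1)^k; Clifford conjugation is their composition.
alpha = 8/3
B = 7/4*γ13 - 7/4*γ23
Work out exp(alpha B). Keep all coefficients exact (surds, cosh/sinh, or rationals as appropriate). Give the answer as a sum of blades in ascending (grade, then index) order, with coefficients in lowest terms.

B^2 term by term: the squares give (7/4)^2*(γ13)^2 + (-7/4)^2*(γ23)^2 = 49/16*(+1) + 49/16*(-1) = 0 (each basis 2-blade squares to minus the product of its generators' squares); cross terms between blades sharing an index anticommute and cancel. So B^2 = 0.
B^2 = 0, and the exponential is exactly linear here: exp(alpha B) = 1 + alpha B (parabolic case).
Answer: 1 + 14/3*γ13 - 14/3*γ23


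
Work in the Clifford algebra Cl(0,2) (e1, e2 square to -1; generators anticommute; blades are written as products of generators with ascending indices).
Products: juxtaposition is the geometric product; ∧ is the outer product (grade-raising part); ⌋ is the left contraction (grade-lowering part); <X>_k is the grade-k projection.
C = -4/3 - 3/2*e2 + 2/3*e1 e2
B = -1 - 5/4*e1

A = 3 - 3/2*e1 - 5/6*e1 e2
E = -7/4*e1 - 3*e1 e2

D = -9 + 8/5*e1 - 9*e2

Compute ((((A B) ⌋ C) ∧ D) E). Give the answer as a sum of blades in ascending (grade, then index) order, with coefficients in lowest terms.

step 1: -39/8 - 9/4*e1 + 25/24*e2 + 5/6*e1 e2
step 2: 1081/144 + 25/36*e1 + 141/16*e2 - 13/4*e1 e2
step 3: -1081/16 + 1037/180*e1 - 1175/8*e2 + 89/10*e1 e2
step 4: 26483/720 + 35767/64*e1 + 41/24*e2 - 1739/32*e1 e2
Answer: 26483/720 + 35767/64*e1 + 41/24*e2 - 1739/32*e1 e2


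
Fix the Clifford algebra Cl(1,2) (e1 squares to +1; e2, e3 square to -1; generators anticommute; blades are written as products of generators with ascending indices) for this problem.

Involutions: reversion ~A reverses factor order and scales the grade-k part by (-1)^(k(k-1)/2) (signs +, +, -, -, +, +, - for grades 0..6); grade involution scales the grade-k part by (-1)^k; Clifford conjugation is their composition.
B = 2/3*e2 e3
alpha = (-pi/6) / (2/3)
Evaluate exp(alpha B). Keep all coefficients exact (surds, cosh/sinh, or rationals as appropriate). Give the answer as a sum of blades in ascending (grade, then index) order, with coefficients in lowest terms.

B^2 = (2/3)^2*(e2 e3)^2 = 4/9*(-1) = -4/9 (a basis 2-blade squares to minus the product of its generators' squares).
B^2 = -4/9 — the series telescopes trigonometrically here: l = 2/3, alpha*l = -pi/6, so exp(alpha B) = cos(-pi/6) + (sin(-pi/6)/(2/3))*B = sqrt(3)/2 + (-3/4)*B.
Answer: sqrt(3)/2 - 1/2*e2 e3


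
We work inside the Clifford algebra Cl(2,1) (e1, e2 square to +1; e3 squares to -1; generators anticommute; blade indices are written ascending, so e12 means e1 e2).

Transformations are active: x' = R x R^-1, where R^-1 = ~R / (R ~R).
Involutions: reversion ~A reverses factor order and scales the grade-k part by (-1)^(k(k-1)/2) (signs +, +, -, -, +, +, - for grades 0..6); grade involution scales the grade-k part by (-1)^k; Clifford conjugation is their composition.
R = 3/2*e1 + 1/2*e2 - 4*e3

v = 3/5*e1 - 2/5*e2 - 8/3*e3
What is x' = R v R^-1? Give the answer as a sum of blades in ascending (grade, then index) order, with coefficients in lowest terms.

~R = 3/2*e1 + 1/2*e2 - 4*e3, and R ~R = -27/2, so R^-1 = ~R / (-27/2).
R v = -299/30 - 9/10*e12 - 8/5*e13 - 44/15*e23
Answer: 218/135*e1 + 461/405*e2 - 1312/405*e3


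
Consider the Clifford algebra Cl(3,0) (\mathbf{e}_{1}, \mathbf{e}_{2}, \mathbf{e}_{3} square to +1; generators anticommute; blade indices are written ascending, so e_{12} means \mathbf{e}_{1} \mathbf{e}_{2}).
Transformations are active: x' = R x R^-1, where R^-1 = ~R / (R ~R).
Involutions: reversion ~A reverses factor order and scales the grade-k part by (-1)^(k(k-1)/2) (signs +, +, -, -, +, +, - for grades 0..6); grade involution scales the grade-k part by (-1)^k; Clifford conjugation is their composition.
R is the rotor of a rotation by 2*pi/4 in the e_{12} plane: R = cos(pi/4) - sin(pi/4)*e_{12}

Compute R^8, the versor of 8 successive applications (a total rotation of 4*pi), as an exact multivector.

Rotor phase runs at HALF the rotation angle; powers of one rotor simply add phase, so after 8 steps in e_{12} the phase is 8*pi/4 = 2 \pi and R^8 = cos(2 \pi) - sin(2 \pi)*e_{12}.
cos(2 \pi) = 1 and sin(2 \pi) = 0, so R^8 = 1. The total rotation 4*pi is 2 full turns, so every vector returns to itself, yet the rotor is +1, back on the identity sheet (an even number of 2*pi turns).
Answer: 1


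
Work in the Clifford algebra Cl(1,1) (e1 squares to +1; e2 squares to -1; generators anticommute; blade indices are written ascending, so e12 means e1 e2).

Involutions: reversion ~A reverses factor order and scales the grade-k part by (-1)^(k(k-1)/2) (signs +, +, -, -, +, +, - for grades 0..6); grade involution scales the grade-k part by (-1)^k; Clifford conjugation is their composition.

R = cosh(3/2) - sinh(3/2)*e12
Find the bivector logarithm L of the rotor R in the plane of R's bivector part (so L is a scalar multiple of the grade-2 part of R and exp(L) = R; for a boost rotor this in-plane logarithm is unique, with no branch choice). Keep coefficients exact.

The scalar part of R is cosh(3/2), giving the rapidity magnitude (cosh is even); the bivector part supplies orientation, its quotient by sinh of the rapidity is the plane, and L = rapidity * plane — unique in that plane, since flipping both signs leaves L unchanged.
Concretely: cosh(rapidity) = cosh(3/2) gives rapidity = ±3/2, and since rapidity/sinh(rapidity) is even the sign is immaterial: L = (rapidity/sinh(rapidity)) * <R>_2 = (3/(2*sinh(3/2))) * <R>_2.
Answer: -3/2*e12


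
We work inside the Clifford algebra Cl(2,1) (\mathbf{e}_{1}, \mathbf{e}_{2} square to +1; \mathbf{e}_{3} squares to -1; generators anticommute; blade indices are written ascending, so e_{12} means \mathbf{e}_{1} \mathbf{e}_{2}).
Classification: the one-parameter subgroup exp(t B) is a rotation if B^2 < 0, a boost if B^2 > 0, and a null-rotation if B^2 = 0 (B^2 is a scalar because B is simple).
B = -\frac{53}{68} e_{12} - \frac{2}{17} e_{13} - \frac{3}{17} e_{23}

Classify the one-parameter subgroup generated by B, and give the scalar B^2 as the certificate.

B^2 term by term: the squares give (-\frac{53}{68})^2*(e_{12})^2 + (-\frac{2}{17})^2*(e_{13})^2 + (-\frac{3}{17})^2*(e_{23})^2 = \frac{2809}{4624}*(-1) + \frac{4}{289}*(+1) + \frac{9}{289}*(+1) = -\frac{9}{16} (each basis 2-blade squares to minus the product of its generators' squares); cross terms between blades sharing an index anticommute and cancel. So B^2 = -\frac{9}{16}.
Answer: rotation, certificate B^2 = -\frac{9}{16}. One invariant decides it: the square -\frac{9}{16} survives every conjugation, and its sign is exactly the classification.


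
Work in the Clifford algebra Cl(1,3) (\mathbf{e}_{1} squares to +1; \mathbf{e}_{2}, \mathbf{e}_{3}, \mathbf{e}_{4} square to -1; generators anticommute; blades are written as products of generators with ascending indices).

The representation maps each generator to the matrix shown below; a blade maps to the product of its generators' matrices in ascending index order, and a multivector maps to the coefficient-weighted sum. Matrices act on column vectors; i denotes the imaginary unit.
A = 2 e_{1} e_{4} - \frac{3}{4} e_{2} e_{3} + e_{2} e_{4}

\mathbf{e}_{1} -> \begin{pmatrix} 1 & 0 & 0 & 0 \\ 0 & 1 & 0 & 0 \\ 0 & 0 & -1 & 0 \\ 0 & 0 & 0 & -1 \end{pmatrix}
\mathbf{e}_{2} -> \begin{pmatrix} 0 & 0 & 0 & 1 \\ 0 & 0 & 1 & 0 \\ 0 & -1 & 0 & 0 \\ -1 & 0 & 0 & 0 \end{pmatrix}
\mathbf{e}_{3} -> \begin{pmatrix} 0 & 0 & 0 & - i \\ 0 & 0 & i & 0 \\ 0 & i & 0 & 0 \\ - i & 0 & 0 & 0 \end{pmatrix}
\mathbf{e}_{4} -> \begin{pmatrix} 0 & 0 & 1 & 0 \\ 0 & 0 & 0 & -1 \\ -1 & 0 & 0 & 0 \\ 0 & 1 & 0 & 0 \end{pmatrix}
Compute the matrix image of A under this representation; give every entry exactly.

Bivector images (products of the table entries): rho(e_{1} e_{4}) = rho(\mathbf{e}_{1})rho(\mathbf{e}_{4}) = \begin{pmatrix} 0 & 0 & 1 & 0 \\ 0 & 0 & 0 & -1 \\ 1 & 0 & 0 & 0 \\ 0 & -1 & 0 & 0 \end{pmatrix}; rho(e_{2} e_{3}) = rho(\mathbf{e}_{2})rho(\mathbf{e}_{3}) = \begin{pmatrix} - i & 0 & 0 & 0 \\ 0 & i & 0 & 0 \\ 0 & 0 & - i & 0 \\ 0 & 0 & 0 & i \end{pmatrix}; rho(e_{2} e_{4}) = rho(\mathbf{e}_{2})rho(\mathbf{e}_{4}) = \begin{pmatrix} 0 & 1 & 0 & 0 \\ -1 & 0 & 0 & 0 \\ 0 & 0 & 0 & 1 \\ 0 & 0 & -1 & 0 \end{pmatrix}.
M = (2)*rho(e_{1} e_{4}) + (-\frac{3}{4})*rho(e_{2} e_{3}) + (1)*rho(e_{2} e_{4}), summed entrywise:
Answer: \begin{pmatrix} \frac{3 i}{4} & 1 & 2 & 0 \\ -1 & - \frac{3 i}{4} & 0 & -2 \\ 2 & 0 & \frac{3 i}{4} & 1 \\ 0 & -2 & -1 & - \frac{3 i}{4} \end{pmatrix}


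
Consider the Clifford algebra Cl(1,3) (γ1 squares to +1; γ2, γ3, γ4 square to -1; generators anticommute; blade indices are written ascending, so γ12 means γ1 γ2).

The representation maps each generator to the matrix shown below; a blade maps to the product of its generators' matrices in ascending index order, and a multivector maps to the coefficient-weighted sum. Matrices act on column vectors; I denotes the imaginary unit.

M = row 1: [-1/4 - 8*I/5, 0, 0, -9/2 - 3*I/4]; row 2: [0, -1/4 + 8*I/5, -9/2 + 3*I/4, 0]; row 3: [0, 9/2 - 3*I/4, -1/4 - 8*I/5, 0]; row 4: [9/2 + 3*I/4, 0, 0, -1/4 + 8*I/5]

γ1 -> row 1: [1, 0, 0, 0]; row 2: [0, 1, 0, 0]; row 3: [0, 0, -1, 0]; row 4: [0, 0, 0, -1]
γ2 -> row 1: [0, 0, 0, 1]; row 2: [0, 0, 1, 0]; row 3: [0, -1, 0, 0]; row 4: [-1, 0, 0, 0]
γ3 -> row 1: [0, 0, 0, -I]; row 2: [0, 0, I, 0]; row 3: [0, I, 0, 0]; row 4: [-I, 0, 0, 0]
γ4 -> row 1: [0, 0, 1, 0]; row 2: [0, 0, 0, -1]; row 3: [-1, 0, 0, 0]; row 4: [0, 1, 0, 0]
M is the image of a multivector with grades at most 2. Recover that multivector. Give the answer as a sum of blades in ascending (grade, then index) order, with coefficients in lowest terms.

Method: the blade images are trace-orthogonal — tr(rho(e_A) rho(e_B)^-1) = 4 if A = B and 0 otherwise — and rho(e_A)^-1 = (e_A)^2 * rho(e_A) with (e_A)^2 = +1 or -1, so the coefficient of e_A in the preimage is (e_A)^2 * tr(M rho(e_A))/4.
Nonzero projections over blades of grade <= 2: 1: (1)^2 = +1, tr(M 1) = -1, coefficient -1/4; γ2: (γ2)^2 = -1, tr(M rho(γ2)) = 18, coefficient -9/2; γ13: (γ13)^2 = +1, tr(M rho(γ13)) = 3, coefficient 3/4; γ23: (γ23)^2 = -1, tr(M rho(γ23)) = -32/5, coefficient 8/5. Every other blade of grade <= 2 projects to 0.
Answer: -1/4 - 9/2*γ2 + 3/4*γ13 + 8/5*γ23


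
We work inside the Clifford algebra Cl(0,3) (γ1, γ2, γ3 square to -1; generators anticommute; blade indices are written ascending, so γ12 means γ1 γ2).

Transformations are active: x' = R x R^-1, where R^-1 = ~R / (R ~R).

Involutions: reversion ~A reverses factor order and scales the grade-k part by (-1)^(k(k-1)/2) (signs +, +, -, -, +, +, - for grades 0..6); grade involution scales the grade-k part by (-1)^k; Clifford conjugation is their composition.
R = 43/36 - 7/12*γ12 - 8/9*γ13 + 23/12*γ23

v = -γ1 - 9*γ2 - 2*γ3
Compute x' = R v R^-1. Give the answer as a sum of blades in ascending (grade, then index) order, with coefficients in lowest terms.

~R = 43/36 + 7/12*γ12 + 8/9*γ13 - 23/12*γ23, and R ~R = 8075/1296, so R^-1 = ~R / (8075/1296).
R v = -74/9*γ1 - 19/3*γ2 - 75/4*γ3 - 35/4*γ123
Answer: -60851/8075*γ1 + 32907/8075*γ2 - 5734/1615*γ3


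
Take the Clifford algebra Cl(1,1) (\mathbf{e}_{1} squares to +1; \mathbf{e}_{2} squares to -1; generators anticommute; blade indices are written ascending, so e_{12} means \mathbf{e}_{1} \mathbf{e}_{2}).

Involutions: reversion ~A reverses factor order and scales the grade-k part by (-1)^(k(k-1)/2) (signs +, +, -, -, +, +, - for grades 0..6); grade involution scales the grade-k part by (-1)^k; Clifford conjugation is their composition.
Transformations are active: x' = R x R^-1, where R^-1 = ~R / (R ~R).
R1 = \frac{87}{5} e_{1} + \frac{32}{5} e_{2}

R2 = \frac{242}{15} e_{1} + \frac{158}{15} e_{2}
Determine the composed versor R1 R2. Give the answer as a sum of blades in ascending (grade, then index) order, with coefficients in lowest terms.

Distribute over the terms of R1 (each basis-blade product reordered to ascending indices, repeated generators contracted through their squares):
(\frac{87}{5} e_{1}) R2 = \frac{7018}{25} + \frac{4582}{25} e_{12}
(\frac{32}{5} e_{2}) R2 = -\frac{5056}{75} - \frac{7744}{75} e_{12}
Summing the partial products and collecting blades:
Answer: \frac{15998}{75} + \frac{6002}{75} e_{12}


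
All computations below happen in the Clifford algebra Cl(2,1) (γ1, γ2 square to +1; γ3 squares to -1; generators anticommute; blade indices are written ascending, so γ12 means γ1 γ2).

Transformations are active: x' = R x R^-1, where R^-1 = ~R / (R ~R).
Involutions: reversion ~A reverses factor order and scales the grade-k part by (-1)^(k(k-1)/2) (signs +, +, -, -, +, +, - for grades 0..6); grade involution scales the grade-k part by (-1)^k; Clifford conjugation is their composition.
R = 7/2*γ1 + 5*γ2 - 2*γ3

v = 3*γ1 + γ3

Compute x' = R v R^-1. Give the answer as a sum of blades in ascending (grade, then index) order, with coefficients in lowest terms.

~R = 7/2*γ1 + 5*γ2 - 2*γ3, and R ~R = 133/4, so R^-1 = ~R / (133/4).
R v = 25/2 - 15*γ12 + 19/2*γ13 + 5*γ23
Answer: -7/19*γ1 + 500/133*γ2 - 333/133*γ3


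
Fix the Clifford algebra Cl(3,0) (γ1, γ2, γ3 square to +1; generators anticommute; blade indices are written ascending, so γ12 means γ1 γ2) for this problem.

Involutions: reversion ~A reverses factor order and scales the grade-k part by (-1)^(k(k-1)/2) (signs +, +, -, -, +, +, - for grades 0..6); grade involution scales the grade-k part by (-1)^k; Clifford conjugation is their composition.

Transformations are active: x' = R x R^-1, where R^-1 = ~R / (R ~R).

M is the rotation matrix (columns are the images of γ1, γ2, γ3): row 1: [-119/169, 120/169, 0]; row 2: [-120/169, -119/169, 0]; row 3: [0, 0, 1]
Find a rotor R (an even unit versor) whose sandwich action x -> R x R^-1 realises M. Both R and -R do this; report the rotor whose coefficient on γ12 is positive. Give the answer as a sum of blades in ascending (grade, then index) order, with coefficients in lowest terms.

Method: write R = a + b12*γ12 + b13*γ13 + b23*γ23 with a^2 + b12^2 + b13^2 + b23^2 = 1 (so R^-1 = ~R). Expanding the columns R e_j ~R gives tr M = 4a^2 - 1 and, from the antisymmetric part, M21 - M12 = -4a*b12, M13 - M31 = 4a*b13, M32 - M23 = -4a*b23.
Here tr M = -69/169, so a^2 = (1 + tr M)/4 = 25/169 and a = ±5/13. Taking a = 5/13: M21 - M12 = -240/169, M13 - M31 = 0, M32 - M23 = 0, giving b12 = 12/13, b13 = 0, b23 = 0, i.e. R = 5/13 + 12/13*γ12.
Its γ12 coefficient is already positive.
Answer: 5/13 + 12/13*γ12. Why the constraint matters: R and -R act identically through the sandwich — M has trace -69/169 either way — so only the sign condition on γ12 picks one of the two preimages.


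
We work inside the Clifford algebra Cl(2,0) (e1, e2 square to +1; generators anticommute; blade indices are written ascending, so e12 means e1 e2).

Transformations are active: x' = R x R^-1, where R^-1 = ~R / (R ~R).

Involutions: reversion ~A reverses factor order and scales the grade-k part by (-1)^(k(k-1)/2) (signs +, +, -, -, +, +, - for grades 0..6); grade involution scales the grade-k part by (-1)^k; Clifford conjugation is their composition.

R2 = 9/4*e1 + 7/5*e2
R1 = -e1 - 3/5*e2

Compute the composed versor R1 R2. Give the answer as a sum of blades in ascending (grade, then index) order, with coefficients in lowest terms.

Distribute over the terms of R1 (each basis-blade product reordered to ascending indices, repeated generators contracted through their squares):
(-e1) R2 = -9/4 - 7/5*e12
(-3/5*e2) R2 = -21/25 + 27/20*e12
Summing the partial products and collecting blades:
Answer: -309/100 - 1/20*e12


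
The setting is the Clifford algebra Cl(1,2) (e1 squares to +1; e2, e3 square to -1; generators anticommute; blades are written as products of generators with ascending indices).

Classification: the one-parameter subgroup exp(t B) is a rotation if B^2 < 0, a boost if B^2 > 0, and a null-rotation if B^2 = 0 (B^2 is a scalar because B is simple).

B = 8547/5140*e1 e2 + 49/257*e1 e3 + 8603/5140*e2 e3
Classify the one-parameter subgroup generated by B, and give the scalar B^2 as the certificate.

B^2 term by term: the squares give (8547/5140)^2*(e1 e2)^2 + (49/257)^2*(e1 e3)^2 + (8603/5140)^2*(e2 e3)^2 = 73051209/26419600*(+1) + 2401/66049*(+1) + 74011609/26419600*(-1) = 0 (each basis 2-blade squares to minus the product of its generators' squares); cross terms between blades sharing an index anticommute and cancel. So B^2 = 0.
Answer: null-rotation, certificate B^2 = 0. B^2 = 0 is basis-independent, so its sign is the whole story.


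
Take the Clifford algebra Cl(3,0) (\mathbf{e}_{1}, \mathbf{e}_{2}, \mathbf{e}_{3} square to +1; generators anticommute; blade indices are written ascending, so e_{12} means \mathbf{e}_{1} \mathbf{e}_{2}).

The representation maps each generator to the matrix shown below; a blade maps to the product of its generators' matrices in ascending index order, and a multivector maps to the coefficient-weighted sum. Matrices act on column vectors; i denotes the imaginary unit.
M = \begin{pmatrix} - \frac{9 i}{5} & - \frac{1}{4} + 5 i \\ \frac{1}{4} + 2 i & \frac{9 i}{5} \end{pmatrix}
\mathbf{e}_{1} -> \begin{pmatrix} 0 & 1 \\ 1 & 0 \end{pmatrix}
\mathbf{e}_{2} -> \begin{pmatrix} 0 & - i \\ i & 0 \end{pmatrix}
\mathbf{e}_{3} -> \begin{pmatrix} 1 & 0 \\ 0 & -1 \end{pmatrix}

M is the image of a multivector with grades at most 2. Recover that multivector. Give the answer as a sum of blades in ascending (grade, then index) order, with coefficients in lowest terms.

Method: 1, rho(e_{1}), rho(e_{2}), rho(e_{3}) form a trace-orthogonal basis of the 2x2 complex matrices (tr(X Y) = 2 if X = Y, else 0), so M = m0*1 + m1*rho(e_{1}) + m2*rho(e_{2}) + m3*rho(e_{3}) with m0 = tr(M)/2 = 0, m1 = tr(M rho(e_{1}))/2 = \frac{7 i}{2}, m2 = tr(M rho(e_{2}))/2 = - \frac{3}{2} - \frac{i}{4}, m3 = tr(M rho(e_{3}))/2 = - \frac{9 i}{5}.
Multiplying table entries, the bivector images are rho(e_{12}) = i*rho(e_{3}), rho(e_{13}) = -i*rho(e_{2}), rho(e_{23}) = i*rho(e_{1}); with real blade coefficients the real parts of m0..m3 are the coefficients of 1, e_{1}, e_{2}, e_{3} and the imaginary parts give the bivectors (e_{23}: Im m1, e_{13}: -Im m2, e_{12}: Im m3).
Answer: -\frac{3}{2} e_{2} - \frac{9}{5} e_{12} + \frac{1}{4} e_{13} + \frac{7}{2} e_{23}


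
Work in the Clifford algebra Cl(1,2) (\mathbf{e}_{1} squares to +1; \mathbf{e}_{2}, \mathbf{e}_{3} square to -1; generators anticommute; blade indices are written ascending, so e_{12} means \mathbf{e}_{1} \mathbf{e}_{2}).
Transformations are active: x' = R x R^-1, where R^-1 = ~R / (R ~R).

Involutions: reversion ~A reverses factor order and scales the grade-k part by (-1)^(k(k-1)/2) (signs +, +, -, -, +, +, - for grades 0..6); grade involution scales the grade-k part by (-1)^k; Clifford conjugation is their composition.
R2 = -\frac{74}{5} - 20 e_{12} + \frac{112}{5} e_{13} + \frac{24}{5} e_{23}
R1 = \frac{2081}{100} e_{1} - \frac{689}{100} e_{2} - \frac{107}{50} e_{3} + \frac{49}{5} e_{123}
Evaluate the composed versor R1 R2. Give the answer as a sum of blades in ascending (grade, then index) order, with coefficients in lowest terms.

Distribute over the terms of R1 (each basis-blade product reordered to ascending indices, repeated generators contracted through their squares):
(\frac{2081}{100} e_{1}) R2 = -\frac{76997}{250} e_{1} - \frac{2081}{5} e_{2} + \frac{58268}{125} e_{3} + \frac{12486}{125} e_{123}
(-\frac{689}{100} e_{2}) R2 = \frac{689}{5} e_{1} + \frac{25493}{250} e_{2} + \frac{4134}{125} e_{3} + \frac{19292}{125} e_{123}
(-\frac{107}{50} e_{3}) R2 = -\frac{5992}{125} e_{1} - \frac{1284}{125} e_{2} + \frac{3959}{125} e_{3} + \frac{214}{5} e_{123}
(\frac{49}{5} e_{123}) R2 = -\frac{1176}{25} e_{1} - \frac{5488}{25} e_{2} - 196 e_{3} - \frac{3626}{25} e_{123}
Summing the partial products and collecting blades:
Answer: -\frac{66291}{250} e_{1} - \frac{27201}{50} e_{2} + \frac{41861}{125} e_{3} + \frac{18998}{125} e_{123}


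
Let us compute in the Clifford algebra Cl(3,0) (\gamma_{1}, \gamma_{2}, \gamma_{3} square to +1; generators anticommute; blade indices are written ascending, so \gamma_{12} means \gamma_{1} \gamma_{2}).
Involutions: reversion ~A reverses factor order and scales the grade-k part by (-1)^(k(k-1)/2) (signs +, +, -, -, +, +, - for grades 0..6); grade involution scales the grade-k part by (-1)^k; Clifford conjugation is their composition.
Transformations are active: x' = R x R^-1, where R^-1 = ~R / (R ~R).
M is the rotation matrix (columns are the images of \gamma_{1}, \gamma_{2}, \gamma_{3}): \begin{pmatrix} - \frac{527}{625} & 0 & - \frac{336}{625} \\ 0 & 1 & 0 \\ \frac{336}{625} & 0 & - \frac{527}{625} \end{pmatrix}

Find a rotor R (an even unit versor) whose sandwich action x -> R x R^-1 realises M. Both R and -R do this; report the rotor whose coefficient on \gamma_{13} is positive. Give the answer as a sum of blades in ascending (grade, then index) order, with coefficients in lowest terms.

Method: write R = a + b12*\gamma_{12} + b13*\gamma_{13} + b23*\gamma_{23} with a^2 + b12^2 + b13^2 + b23^2 = 1 (so R^-1 = ~R). Expanding the columns R e_j ~R gives tr M = 4a^2 - 1 and, from the antisymmetric part, M21 - M12 = -4a*b12, M13 - M31 = 4a*b13, M32 - M23 = -4a*b23.
Here tr M = -\frac{429}{625}, so a^2 = (1 + tr M)/4 = \frac{49}{625} and a = ±\frac{7}{25}. Taking a = \frac{7}{25}: M21 - M12 = 0, M13 - M31 = -\frac{672}{625}, M32 - M23 = 0, giving b12 = 0, b13 = -\frac{24}{25}, b23 = 0, i.e. R = \frac{7}{25} - \frac{24}{25} \gamma_{13}.
Its \gamma_{13} coefficient is negative, so report the other preimage -R.
Answer: -\frac{7}{25} + \frac{24}{25} \gamma_{13}. Key observation: the double cover Spin(3) -> SO(3) sends R and -R to the same matrix (trace -\frac{429}{625} here), so the stated sign of the \gamma_{13} coefficient is what selects one sheet.


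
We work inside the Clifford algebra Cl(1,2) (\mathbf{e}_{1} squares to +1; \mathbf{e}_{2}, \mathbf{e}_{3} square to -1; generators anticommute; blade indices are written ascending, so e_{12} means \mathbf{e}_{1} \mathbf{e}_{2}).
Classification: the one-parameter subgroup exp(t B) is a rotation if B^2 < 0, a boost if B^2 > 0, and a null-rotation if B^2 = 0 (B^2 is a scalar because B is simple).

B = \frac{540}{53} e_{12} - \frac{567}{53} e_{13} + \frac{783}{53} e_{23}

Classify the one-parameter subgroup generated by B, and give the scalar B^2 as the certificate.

B^2 term by term: the squares give (\frac{540}{53})^2*(e_{12})^2 + (-\frac{567}{53})^2*(e_{13})^2 + (\frac{783}{53})^2*(e_{23})^2 = \frac{291600}{2809}*(+1) + \frac{321489}{2809}*(+1) + \frac{613089}{2809}*(-1) = 0 (each basis 2-blade squares to minus the product of its generators' squares); cross terms between blades sharing an index anticommute and cancel. So B^2 = 0.
Answer: null-rotation, certificate B^2 = 0. B^2 = 0 is basis-independent, so its sign is the whole story.


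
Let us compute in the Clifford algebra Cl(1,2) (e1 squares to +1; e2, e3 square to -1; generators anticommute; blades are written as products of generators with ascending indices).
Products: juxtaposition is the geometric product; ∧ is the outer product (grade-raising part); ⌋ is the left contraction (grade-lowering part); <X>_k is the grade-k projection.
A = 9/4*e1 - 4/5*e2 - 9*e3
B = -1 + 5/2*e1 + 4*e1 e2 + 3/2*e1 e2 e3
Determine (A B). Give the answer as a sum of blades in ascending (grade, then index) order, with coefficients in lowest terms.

step 1: 45/8 - 109/20*e1 + 49/5*e2 + 9*e3 + 31/2*e1 e2 + 213/10*e1 e3 + 27/8*e2 e3 - 36*e1 e2 e3
Answer: 45/8 - 109/20*e1 + 49/5*e2 + 9*e3 + 31/2*e1 e2 + 213/10*e1 e3 + 27/8*e2 e3 - 36*e1 e2 e3


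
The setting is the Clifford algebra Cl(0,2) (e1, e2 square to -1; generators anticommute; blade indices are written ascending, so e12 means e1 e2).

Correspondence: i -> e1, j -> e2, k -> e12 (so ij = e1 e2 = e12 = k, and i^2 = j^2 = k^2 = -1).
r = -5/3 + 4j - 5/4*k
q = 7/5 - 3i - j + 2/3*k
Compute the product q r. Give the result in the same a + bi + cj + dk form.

In blades: q = 7/5 - 3*e1 - e2 + 2/3*e12, r = -5/3 + 4*e2 - 5/4*e12.
Distribute q over r term by term (generator squares from the signature, products reordered to ascending indices): (7/5)*r = -7/3 + 28/5*e2 - 7/4*e12; (-3*e1)*r = 5*e1 - 15/4*e2 - 12*e12; (-e2)*r = 4 + 5/4*e1 + 5/3*e2; (2/3*e12)*r = 5/6 - 8/3*e1 - 10/9*e12.
Sum: 5/2 + 43/12*e1 + 211/60*e2 - 535/36*e12; translating back through the correspondence:
Answer: 5/2 + 43/12*i + 211/60*j - 535/36*k


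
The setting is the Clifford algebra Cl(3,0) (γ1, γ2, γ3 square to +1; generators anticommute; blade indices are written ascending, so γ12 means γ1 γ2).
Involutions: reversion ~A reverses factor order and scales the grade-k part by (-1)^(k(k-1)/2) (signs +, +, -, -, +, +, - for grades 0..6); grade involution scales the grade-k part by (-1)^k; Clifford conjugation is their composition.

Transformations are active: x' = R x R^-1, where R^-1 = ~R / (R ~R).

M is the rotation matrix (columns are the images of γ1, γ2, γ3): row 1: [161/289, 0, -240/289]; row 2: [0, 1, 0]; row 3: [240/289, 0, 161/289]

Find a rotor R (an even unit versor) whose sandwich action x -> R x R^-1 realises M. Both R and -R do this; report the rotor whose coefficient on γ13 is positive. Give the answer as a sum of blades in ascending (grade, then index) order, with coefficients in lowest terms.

Method: write R = a + b12*γ12 + b13*γ13 + b23*γ23 with a^2 + b12^2 + b13^2 + b23^2 = 1 (so R^-1 = ~R). Expanding the columns R e_j ~R gives tr M = 4a^2 - 1 and, from the antisymmetric part, M21 - M12 = -4a*b12, M13 - M31 = 4a*b13, M32 - M23 = -4a*b23.
Here tr M = 611/289, so a^2 = (1 + tr M)/4 = 225/289 and a = ±15/17. Taking a = 15/17: M21 - M12 = 0, M13 - M31 = -480/289, M32 - M23 = 0, giving b12 = 0, b13 = -8/17, b23 = 0, i.e. R = 15/17 - 8/17*γ13.
Its γ13 coefficient is negative, so report the other preimage -R.
Answer: -15/17 + 8/17*γ13. Key observation: the double cover Spin(3) -> SO(3) sends R and -R to the same matrix (trace 611/289 here), so the stated sign of the γ13 coefficient is what selects one sheet.


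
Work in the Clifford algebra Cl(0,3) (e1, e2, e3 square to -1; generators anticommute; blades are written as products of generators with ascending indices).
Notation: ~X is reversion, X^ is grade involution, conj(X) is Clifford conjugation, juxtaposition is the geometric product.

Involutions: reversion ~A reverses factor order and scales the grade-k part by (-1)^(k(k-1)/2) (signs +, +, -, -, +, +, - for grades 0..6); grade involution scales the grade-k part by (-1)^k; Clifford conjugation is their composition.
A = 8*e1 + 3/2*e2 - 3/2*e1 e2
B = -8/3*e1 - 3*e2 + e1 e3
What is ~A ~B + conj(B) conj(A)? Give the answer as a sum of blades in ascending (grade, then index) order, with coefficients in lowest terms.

first term: 155/6 + 9/2*e1 - 4*e2 + 8*e3 - 20*e1 e2 - 3/2*e2 e3 + 3/2*e1 e2 e3
second term: 155/6 + 9/2*e1 - 4*e2 + 8*e3 + 20*e1 e2 + 3/2*e2 e3 - 3/2*e1 e2 e3
Answer: 155/3 + 9*e1 - 8*e2 + 16*e3


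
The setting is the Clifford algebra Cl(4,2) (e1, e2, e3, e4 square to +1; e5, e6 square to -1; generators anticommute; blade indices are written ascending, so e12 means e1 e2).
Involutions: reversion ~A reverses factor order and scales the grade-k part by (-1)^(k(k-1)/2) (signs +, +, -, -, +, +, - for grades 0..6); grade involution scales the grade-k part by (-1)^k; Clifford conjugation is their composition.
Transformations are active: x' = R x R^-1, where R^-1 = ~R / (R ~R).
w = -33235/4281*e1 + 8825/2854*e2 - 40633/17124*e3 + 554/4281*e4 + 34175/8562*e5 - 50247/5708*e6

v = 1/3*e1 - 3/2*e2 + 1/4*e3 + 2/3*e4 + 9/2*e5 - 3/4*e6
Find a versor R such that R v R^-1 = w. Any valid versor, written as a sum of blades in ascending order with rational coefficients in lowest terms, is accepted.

Reasoning: v^2 = w^2 = -323/18 since conjugation preserves the quadratic form; R = v + w = -31808/4281*e1 + 2272/1427*e2 - 9088/4281*e3 + 1136/1427*e4 + 36352/4281*e5 - 13632/1427*e6 is then valid when invertible, keeping its own part and reversing (v - w)/2.
Answer: -31808/4281*e1 + 2272/1427*e2 - 9088/4281*e3 + 1136/1427*e4 + 36352/4281*e5 - 13632/1427*e6


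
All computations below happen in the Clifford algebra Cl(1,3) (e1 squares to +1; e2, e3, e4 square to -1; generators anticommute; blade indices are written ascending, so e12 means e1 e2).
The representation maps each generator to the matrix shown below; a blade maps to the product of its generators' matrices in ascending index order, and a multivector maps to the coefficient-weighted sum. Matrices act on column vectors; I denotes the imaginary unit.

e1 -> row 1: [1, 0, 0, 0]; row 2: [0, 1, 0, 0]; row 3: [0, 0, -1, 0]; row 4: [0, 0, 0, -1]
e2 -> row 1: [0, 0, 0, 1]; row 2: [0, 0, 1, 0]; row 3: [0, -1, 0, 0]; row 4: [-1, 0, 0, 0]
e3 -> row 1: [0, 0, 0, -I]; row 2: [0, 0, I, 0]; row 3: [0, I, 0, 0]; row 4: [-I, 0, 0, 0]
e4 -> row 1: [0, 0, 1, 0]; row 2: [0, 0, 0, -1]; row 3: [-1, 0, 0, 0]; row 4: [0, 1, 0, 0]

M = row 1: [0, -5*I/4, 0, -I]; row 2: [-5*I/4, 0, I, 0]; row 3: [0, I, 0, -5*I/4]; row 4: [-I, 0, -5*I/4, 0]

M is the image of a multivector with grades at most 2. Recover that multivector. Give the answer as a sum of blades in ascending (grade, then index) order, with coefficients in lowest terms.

Method: the blade images are trace-orthogonal — tr(rho(e_A) rho(e_B)^-1) = 4 if A = B and 0 otherwise — and rho(e_A)^-1 = (e_A)^2 * rho(e_A) with (e_A)^2 = +1 or -1, so the coefficient of e_A in the preimage is (e_A)^2 * tr(M rho(e_A))/4.
Nonzero projections over blades of grade <= 2: e3: (e3)^2 = -1, tr(M rho(e3)) = -4, coefficient 1; e34: (e34)^2 = -1, tr(M rho(e34)) = -5, coefficient 5/4. Every other blade of grade <= 2 projects to 0.
Answer: e3 + 5/4*e34


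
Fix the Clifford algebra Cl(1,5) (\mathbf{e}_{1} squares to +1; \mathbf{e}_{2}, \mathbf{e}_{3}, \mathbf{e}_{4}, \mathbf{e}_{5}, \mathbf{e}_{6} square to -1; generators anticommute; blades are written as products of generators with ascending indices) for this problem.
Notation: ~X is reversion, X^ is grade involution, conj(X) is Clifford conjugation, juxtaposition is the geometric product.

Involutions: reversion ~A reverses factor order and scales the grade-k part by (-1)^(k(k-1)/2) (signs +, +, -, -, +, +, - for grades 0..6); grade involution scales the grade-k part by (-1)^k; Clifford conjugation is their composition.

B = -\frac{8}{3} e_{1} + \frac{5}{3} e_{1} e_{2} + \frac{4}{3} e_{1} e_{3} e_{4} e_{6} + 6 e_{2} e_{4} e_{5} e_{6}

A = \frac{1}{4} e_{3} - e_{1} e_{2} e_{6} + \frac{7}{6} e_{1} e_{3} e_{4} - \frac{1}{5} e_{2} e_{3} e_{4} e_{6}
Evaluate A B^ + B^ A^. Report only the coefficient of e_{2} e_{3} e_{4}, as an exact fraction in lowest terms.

first term: -\frac{29}{9} e_{6} - \frac{4}{15} e_{1} e_{2} - \frac{2}{3} e_{1} e_{3} - \frac{8}{3} e_{2} e_{6} + \frac{28}{9} e_{3} e_{4} - \frac{6}{5} e_{3} e_{5} + \frac{5}{12} e_{1} e_{2} e_{3} + 6 e_{1} e_{4} e_{5} + \frac{1}{3} e_{1} e_{4} e_{6} + \frac{59}{18} e_{2} e_{3} e_{4} - \frac{1}{3} e_{1} e_{3} e_{4} e_{6} - \frac{8}{15} e_{1} e_{2} e_{3} e_{4} e_{6} - 7 e_{1} e_{2} e_{3} e_{5} e_{6} - \frac{3}{2} e_{2} e_{3} e_{4} e_{5} e_{6}
second term: \frac{1}{9} e_{6} + \frac{4}{15} e_{1} e_{2} - \frac{2}{3} e_{1} e_{3} + \frac{8}{3} e_{2} e_{6} - \frac{28}{9} e_{3} e_{4} + \frac{6}{5} e_{3} e_{5} - \frac{5}{12} e_{1} e_{2} e_{3} - 6 e_{1} e_{4} e_{5} + \frac{1}{3} e_{1} e_{4} e_{6} + \frac{11}{18} e_{2} e_{3} e_{4} + \frac{1}{3} e_{1} e_{3} e_{4} e_{6} - \frac{8}{15} e_{1} e_{2} e_{3} e_{4} e_{6} - 7 e_{1} e_{2} e_{3} e_{5} e_{6} + \frac{3}{2} e_{2} e_{3} e_{4} e_{5} e_{6}
Answer: \frac{35}{9}


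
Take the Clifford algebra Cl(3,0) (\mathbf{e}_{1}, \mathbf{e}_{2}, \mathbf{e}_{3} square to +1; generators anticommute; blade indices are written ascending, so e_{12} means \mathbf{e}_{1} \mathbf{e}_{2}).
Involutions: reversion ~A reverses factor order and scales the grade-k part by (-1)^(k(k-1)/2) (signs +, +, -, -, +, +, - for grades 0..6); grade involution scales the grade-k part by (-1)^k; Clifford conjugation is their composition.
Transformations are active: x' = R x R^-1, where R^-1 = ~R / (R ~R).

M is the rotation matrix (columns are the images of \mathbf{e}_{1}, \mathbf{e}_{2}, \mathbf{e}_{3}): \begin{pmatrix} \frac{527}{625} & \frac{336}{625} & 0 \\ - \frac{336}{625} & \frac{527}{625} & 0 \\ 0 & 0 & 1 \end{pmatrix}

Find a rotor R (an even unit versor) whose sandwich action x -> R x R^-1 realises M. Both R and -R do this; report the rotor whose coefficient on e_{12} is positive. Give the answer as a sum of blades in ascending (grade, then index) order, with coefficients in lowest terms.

Method: write R = a + b12*e_{12} + b13*e_{13} + b23*e_{23} with a^2 + b12^2 + b13^2 + b23^2 = 1 (so R^-1 = ~R). Expanding the columns R e_j ~R gives tr M = 4a^2 - 1 and, from the antisymmetric part, M21 - M12 = -4a*b12, M13 - M31 = 4a*b13, M32 - M23 = -4a*b23.
Here tr M = \frac{1679}{625}, so a^2 = (1 + tr M)/4 = \frac{576}{625} and a = ±\frac{24}{25}. Taking a = \frac{24}{25}: M21 - M12 = -\frac{672}{625}, M13 - M31 = 0, M32 - M23 = 0, giving b12 = \frac{7}{25}, b13 = 0, b23 = 0, i.e. R = \frac{24}{25} + \frac{7}{25} e_{12}.
Its e_{12} coefficient is already positive.
Answer: \frac{24}{25} + \frac{7}{25} e_{12}. Why the constraint matters: R and -R act identically through the sandwich — M has trace \frac{1679}{625} either way — so only the sign condition on e_{12} picks one of the two preimages.


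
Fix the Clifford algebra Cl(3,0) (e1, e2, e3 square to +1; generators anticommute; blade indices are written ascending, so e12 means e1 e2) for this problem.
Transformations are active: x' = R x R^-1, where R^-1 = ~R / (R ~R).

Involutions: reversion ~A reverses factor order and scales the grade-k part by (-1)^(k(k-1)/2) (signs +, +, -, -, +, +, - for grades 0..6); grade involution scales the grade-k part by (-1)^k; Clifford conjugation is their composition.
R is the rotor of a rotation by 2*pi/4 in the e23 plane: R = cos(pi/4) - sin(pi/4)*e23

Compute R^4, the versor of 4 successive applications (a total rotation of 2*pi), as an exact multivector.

Half-angle bookkeeping: 4 applications in e23 add up to rotor phase 4*pi/4 = pi, so R^4 = cos(pi) - sin(pi)*e23.
cos(pi) = -1 and sin(pi) = 0, so R^4 = -1. The total rotation 2*pi is 1 full turn, so every vector returns to itself, yet the rotor is -1, on the OTHER sheet of the double cover (an odd number of 2*pi turns).
Answer: -1


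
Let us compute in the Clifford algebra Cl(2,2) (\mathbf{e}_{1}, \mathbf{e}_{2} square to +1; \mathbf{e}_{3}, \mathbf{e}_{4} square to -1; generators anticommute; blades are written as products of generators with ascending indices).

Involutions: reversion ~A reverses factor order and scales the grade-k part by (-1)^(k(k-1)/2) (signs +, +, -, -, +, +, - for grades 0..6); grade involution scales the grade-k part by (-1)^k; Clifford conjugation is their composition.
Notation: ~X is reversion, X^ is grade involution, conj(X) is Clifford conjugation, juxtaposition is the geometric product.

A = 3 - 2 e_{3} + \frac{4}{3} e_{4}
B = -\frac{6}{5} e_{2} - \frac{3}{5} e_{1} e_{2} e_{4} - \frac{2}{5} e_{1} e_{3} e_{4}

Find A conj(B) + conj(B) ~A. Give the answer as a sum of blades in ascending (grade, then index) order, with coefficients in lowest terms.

first term: \frac{18}{5} e_{2} + \frac{4}{5} e_{1} e_{2} + \frac{8}{15} e_{1} e_{3} + \frac{4}{5} e_{1} e_{4} + \frac{12}{5} e_{2} e_{3} - \frac{8}{5} e_{2} e_{4} - \frac{9}{5} e_{1} e_{2} e_{4} - \frac{6}{5} e_{1} e_{3} e_{4} + \frac{6}{5} e_{1} e_{2} e_{3} e_{4}
second term: \frac{18}{5} e_{2} + \frac{4}{5} e_{1} e_{2} + \frac{8}{15} e_{1} e_{3} + \frac{4}{5} e_{1} e_{4} - \frac{12}{5} e_{2} e_{3} + \frac{8}{5} e_{2} e_{4} - \frac{9}{5} e_{1} e_{2} e_{4} - \frac{6}{5} e_{1} e_{3} e_{4} - \frac{6}{5} e_{1} e_{2} e_{3} e_{4}
Answer: \frac{36}{5} e_{2} + \frac{8}{5} e_{1} e_{2} + \frac{16}{15} e_{1} e_{3} + \frac{8}{5} e_{1} e_{4} - \frac{18}{5} e_{1} e_{2} e_{4} - \frac{12}{5} e_{1} e_{3} e_{4}


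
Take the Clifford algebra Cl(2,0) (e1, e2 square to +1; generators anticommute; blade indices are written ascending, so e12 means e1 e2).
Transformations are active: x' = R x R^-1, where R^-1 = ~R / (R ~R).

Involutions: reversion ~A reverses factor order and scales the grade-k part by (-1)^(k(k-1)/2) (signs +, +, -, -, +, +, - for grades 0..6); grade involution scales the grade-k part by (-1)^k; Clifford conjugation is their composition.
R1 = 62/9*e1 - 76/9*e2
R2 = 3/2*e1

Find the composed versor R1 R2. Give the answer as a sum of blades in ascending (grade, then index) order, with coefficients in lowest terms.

Distribute over the terms of R2 (each basis-blade product reordered to ascending indices, repeated generators contracted through their squares):
R1 (3/2*e1) = 31/3 + 38/3*e12
Answer: 31/3 + 38/3*e12


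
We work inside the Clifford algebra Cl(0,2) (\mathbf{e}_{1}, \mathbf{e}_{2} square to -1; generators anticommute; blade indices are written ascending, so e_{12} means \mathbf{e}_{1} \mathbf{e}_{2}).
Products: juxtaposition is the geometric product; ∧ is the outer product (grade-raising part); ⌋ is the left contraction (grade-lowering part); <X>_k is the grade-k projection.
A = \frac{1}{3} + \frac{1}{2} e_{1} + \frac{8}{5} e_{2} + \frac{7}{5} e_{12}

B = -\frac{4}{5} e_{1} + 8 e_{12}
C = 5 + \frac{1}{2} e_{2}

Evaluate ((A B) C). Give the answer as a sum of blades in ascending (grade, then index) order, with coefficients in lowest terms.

step 1: -\frac{54}{5} + \frac{188}{15} e_{1} - \frac{128}{25} e_{2} + \frac{296}{75} e_{12}
step 2: -\frac{1286}{25} + \frac{4552}{75} e_{1} - 31 e_{2} + 26 e_{12}
Answer: -\frac{1286}{25} + \frac{4552}{75} e_{1} - 31 e_{2} + 26 e_{12}


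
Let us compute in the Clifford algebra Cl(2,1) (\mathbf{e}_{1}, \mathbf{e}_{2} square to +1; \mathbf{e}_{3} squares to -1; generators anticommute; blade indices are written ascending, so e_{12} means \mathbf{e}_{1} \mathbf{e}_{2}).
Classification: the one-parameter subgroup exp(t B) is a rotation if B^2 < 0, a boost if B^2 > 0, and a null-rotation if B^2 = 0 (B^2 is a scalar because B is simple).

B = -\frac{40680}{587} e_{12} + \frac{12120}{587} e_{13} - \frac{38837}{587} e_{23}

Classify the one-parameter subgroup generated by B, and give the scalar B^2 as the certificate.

B^2 term by term: the squares give (-\frac{40680}{587})^2*(e_{12})^2 + (\frac{12120}{587})^2*(e_{13})^2 + (-\frac{38837}{587})^2*(e_{23})^2 = \frac{1654862400}{344569}*(-1) + \frac{146894400}{344569}*(+1) + \frac{1508312569}{344569}*(+1) = 1 (each basis 2-blade squares to minus the product of its generators' squares); cross terms between blades sharing an index anticommute and cancel. So B^2 = 1.
Answer: boost, certificate B^2 = 1. Because 1 is invariant under every versor sandwich, the classification follows from its sign alone.


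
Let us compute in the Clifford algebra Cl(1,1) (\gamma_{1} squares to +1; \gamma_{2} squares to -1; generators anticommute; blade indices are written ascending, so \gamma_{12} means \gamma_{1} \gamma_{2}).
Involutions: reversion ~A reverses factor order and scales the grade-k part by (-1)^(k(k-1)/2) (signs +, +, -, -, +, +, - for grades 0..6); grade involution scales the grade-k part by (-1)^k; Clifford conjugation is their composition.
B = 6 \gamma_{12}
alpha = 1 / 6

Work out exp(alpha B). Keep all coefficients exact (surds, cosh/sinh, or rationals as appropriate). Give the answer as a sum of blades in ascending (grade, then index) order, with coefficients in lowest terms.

B^2 = (6)^2*(\gamma_{12})^2 = 36*(+1) = 36 (a basis 2-blade squares to minus the product of its generators' squares).
B^2 = 36 — a positive square means the series sums to a boost: l = 6, alpha*l = 1, so exp(alpha B) = cosh(1) + (sinh(1)/6)*B = \cosh{\left(1 \right)} + (\frac{\sinh{\left(1 \right)}}{6})*B.
Answer: \cosh{\left(1 \right)} + \sinh{\left(1 \right)} \gamma_{12}
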